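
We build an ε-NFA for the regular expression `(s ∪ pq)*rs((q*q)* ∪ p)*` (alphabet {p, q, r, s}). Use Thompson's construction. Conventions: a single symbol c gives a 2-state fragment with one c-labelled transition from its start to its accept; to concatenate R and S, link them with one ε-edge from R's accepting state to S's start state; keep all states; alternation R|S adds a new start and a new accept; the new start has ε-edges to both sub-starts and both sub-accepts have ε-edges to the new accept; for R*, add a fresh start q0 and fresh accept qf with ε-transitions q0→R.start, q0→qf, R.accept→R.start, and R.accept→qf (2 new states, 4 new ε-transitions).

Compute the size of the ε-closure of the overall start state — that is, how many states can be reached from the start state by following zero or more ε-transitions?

Compute the ε-closure size of each fragment's start state recursively; a symbol fragment's start has no outgoing ε-edge, so its closure is just itself (size 1).
  pq : same as the first factor's closure: C = 1
  s ∪ pq : new start ε-reaches every alternative's start; none of them accept ε, so the new accept is not reached: C = 1 + 1 + 1 = 3
  (s ∪ pq)* : C = 1 (new start) + 3 (body) + 1 (new accept) = 5
  q* : the star's fresh start ε-reaches both the body's start and the fresh accept: C = 2 + 1 = 3
  q*q : the left operand accepts ε, so the closure extends into the next operand (via the concat ε-link); C = 3 + 1 = 4
  (q*q)* : C = 1 (new start) + 4 (body) + 1 (new accept) = 6
  (q*q)* ∪ p : new start ε-reaches every alternative's start; at least one alternative accepts ε, so the union's new accept is reached too: C = 1 + 6 + 1 + 1 = 9
  ((q*q)* ∪ p)* : the star's fresh start ε-reaches both the body's start and the fresh accept: C = 2 + 9 = 11
  (s ∪ pq)*rs((q*q)* ∪ p)* : C = 5 + 1 = 6 (closure spills across the concat boundary because the left factor accepts ε)

6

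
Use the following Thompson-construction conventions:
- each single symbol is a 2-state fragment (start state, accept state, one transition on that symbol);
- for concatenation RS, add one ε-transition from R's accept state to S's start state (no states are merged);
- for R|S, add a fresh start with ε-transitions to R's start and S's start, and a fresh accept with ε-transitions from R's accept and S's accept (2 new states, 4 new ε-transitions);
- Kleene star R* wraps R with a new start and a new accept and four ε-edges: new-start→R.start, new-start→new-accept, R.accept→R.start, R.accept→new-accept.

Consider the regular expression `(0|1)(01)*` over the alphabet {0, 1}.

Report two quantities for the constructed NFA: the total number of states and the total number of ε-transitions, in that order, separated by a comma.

Building bottom-up:
Each of the 4 symbol leaves contributes 2 states and 0 ε-transitions.
  0|1 : 6 states, 4 ε-transitions
  01 : 4 states, 1 ε-transition
  (01)* : 6 states, 5 ε-transitions
  (0|1)(01)* : 12 states, 10 ε-transitions

12, 10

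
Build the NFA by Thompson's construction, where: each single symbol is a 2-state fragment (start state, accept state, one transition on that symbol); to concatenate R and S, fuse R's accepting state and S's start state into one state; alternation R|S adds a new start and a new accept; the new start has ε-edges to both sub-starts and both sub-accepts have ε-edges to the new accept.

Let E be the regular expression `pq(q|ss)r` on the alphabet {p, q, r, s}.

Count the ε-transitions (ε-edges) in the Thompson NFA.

By structural recursion:
Each of the 6 symbol leaves contributes 0 ε-transitions.
  ss — 0 ε-transitions
  q|ss — 4 ε-transitions
  pq(q|ss)r — 4 ε-transitions

4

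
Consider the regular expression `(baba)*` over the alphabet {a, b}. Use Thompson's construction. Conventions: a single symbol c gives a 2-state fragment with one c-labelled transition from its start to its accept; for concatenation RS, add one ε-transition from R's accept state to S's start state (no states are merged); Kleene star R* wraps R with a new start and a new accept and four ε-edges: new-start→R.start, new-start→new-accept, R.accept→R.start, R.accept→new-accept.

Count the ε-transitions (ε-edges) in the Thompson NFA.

By structural recursion:
Each of the 4 symbol leaves contributes 0 ε-transitions.
  baba — 3 ε-transitions
  (baba)* — 7 ε-transitions

7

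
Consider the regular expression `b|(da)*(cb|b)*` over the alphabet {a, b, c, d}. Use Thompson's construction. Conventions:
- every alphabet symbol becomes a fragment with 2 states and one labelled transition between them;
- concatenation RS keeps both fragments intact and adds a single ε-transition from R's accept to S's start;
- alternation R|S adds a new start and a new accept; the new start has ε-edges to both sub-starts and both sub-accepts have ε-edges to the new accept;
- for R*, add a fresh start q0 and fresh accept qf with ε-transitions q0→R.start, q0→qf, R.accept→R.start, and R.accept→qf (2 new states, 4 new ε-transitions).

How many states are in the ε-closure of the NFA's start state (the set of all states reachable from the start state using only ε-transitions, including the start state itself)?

Work bottom-up. For each fragment F, track |ε-closure(F.start)| and whether F's accept lies in that closure (i.e. whether F accepts ε). A single-symbol fragment has closure size 1 and does not accept ε.
  da : same as the first factor's closure: |closure| = 1
  (da)* : the star's fresh start ε-reaches both the body's start and the fresh accept: |closure| = 2 + 1 = 3
  cb : |closure| equals the left operand's closure size = 1 (its accept is not ε-reachable, so the closure stops there)
  cb|b : |closure| = 1 + 1 + 1 = 3 (the new accept is not ε-reachable since no branch accepts ε)
  (cb|b)* : |closure| = 1 (new start) + 3 (body) + 1 (new accept) = 5
  (da)*(cb|b)* : the left operand accepts ε, so the closure extends into the next operand (via the concat ε-link); |closure| = 3 + 5 = 8
  b|(da)*(cb|b)* : new start ε-reaches every alternative's start; at least one alternative accepts ε, so the union's new accept is reached too: |closure| = 1 + 1 + 8 + 1 = 11

11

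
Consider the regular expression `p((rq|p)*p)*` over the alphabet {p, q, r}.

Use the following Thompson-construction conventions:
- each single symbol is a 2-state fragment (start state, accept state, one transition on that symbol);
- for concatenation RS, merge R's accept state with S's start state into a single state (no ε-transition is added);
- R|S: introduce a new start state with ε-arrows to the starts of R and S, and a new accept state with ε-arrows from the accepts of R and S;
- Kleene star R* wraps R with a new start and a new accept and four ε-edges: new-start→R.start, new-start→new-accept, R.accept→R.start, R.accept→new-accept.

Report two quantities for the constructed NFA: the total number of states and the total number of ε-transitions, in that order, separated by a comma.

13, 12

Bottom-up over the parse tree:
Each of the 5 symbol leaves contributes 2 states and 0 ε-transitions.
  rq → 3 states, 0 ε-transitions
  rq|p → 7 states, 4 ε-transitions
  (rq|p)* → 9 states, 8 ε-transitions
  (rq|p)*p → 10 states, 8 ε-transitions
  ((rq|p)*p)* → 12 states, 12 ε-transitions
  p((rq|p)*p)* → 13 states, 12 ε-transitions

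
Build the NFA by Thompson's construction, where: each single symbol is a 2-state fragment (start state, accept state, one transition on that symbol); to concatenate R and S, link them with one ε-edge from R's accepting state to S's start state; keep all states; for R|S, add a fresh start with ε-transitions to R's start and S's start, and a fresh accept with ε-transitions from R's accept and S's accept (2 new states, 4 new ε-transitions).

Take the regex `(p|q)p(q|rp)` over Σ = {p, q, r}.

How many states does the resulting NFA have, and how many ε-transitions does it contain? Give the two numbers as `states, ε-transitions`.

16, 11

By structural recursion:
Each of the 6 symbol leaves contributes 2 states and 0 ε-transitions.
  p|q = 6 states, 4 ε-transitions
  rp = 4 states, 1 ε-transition
  q|rp = 8 states, 5 ε-transitions
  (p|q)p(q|rp) = 16 states, 11 ε-transitions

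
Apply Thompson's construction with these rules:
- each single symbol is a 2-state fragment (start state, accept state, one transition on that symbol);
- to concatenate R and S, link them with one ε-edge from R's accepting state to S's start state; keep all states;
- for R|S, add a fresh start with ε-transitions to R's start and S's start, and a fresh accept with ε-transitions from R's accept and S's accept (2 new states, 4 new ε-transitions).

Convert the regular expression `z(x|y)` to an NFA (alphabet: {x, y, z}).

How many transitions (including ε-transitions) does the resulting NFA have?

Building bottom-up:
Each of the 3 symbol leaves contributes 1 transition (1 symbol, 0 ε).
  x|y → 6 transitions (2 symbol, 4 ε)
  z(x|y) → 8 transitions (3 symbol, 5 ε)

8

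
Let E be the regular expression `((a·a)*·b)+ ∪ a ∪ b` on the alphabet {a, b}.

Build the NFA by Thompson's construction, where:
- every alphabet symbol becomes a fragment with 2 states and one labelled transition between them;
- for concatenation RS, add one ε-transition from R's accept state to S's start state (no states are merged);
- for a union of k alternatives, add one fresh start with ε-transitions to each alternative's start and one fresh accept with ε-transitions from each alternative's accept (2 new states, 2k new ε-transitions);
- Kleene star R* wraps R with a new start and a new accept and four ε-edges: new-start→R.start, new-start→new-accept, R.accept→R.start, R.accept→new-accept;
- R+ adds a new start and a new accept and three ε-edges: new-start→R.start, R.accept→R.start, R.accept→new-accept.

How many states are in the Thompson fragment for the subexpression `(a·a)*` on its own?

6

Fragment for `(a·a)*`:
Each of the 2 symbol leaves contributes a 2-state fragment.
  a·a → 4 states
  (a·a)* → 6 states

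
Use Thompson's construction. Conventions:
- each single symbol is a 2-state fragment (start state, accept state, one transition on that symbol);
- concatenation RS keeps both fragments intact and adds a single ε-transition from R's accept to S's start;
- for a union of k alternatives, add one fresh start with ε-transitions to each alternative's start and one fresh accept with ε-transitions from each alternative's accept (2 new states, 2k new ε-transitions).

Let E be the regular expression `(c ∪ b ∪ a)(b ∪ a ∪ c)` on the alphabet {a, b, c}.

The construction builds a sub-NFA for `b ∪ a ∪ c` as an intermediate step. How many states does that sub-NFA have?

8

Fragment for `b ∪ a ∪ c`:
Each of the 3 symbol leaves contributes a 2-state fragment.
  b ∪ a ∪ c = 8 states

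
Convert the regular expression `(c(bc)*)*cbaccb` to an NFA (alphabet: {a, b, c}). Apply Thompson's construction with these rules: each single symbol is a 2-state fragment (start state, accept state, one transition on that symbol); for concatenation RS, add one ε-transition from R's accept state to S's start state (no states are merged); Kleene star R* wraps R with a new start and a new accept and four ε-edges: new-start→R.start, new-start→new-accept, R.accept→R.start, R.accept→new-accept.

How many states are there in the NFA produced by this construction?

Building bottom-up:
Each of the 9 symbol leaves contributes a 2-state fragment.
  bc = 4 states
  (bc)* = 6 states
  c(bc)* = 8 states
  (c(bc)*)* = 10 states
  (c(bc)*)*cbaccb = 22 states

22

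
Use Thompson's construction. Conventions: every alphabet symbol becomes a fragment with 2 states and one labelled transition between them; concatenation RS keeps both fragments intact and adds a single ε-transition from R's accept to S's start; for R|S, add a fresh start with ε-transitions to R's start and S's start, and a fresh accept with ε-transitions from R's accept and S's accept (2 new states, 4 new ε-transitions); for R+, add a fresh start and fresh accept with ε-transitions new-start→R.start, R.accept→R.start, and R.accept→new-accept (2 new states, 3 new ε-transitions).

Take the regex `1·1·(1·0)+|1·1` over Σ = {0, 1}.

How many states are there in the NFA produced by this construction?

16

Per subexpression:
Each of the 6 symbol leaves contributes a 2-state fragment.
  1·0 : 4 states
  (1·0)+ : 6 states
  1·1·(1·0)+ : 10 states
  1·1 : 4 states
  1·1·(1·0)+|1·1 : 16 states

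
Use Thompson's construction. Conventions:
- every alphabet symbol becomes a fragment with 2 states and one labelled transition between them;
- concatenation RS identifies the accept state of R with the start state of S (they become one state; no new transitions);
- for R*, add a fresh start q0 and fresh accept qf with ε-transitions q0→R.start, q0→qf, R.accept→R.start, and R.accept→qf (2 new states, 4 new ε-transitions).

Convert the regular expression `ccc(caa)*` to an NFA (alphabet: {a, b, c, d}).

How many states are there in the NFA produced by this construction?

9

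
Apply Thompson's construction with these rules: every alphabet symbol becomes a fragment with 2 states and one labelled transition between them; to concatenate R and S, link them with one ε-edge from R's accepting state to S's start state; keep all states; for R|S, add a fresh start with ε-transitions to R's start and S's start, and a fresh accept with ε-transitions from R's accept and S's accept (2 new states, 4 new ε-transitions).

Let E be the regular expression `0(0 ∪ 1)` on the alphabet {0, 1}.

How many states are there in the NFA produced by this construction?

By structural recursion:
Each of the 3 symbol leaves contributes a 2-state fragment.
  0 ∪ 1 → 6 states
  0(0 ∪ 1) → 8 states

8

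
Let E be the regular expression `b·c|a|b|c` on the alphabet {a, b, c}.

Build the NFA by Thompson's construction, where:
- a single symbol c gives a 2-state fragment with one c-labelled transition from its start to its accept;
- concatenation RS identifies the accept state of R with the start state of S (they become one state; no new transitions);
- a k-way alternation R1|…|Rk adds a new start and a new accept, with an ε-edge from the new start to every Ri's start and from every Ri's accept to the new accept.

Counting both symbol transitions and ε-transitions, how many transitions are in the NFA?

By structural recursion:
Each of the 5 symbol leaves contributes 1 transition (1 symbol, 0 ε).
  b·c → 2 transitions (2 symbol, 0 ε)
  b·c|a|b|c → 13 transitions (5 symbol, 8 ε)

13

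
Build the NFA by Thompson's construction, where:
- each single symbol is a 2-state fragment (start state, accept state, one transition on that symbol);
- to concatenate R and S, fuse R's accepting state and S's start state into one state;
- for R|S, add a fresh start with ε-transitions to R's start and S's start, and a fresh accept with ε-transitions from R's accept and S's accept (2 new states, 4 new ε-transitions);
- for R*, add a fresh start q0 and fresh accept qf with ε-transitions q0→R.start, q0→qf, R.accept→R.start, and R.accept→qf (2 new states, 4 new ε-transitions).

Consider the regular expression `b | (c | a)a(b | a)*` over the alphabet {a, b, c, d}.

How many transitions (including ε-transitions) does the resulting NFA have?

22

Per subexpression:
Each of the 6 symbol leaves contributes 1 transition (1 symbol, 0 ε).
  c | a → 6 transitions (2 symbol, 4 ε)
  b | a → 6 transitions (2 symbol, 4 ε)
  (b | a)* → 10 transitions (2 symbol, 8 ε)
  (c | a)a(b | a)* → 17 transitions (5 symbol, 12 ε)
  b | (c | a)a(b | a)* → 22 transitions (6 symbol, 16 ε)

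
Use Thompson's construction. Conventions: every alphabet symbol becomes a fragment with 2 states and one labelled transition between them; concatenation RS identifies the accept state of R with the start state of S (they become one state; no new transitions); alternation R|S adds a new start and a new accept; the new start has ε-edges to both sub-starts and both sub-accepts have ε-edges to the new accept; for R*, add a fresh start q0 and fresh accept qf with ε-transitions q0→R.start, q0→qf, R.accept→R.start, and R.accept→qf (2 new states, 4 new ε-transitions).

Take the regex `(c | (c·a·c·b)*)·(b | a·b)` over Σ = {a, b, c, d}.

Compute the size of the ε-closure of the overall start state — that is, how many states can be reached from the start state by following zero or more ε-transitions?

Let C(F) = |ε-closure(F.start)| within fragment F, and note whether F accepts ε. Symbol fragments have C = 1 and do not accept ε. Then:
  c·a·c·b : same as the first factor's closure: |closure| = 1
  (c·a·c·b)* : the star's fresh start ε-reaches both the body's start and the fresh accept: |closure| = 2 + 1 = 3
  c | (c·a·c·b)* : |closure| = 1 (new start) + (1 + 3) + 1 (new accept, since some branch ε-reaches its own accept) = 6
  a·b : |closure| equals the left operand's closure size = 1 (its accept is not ε-reachable, so the closure stops there)
  b | a·b : |closure| = 1 + 1 + 1 = 3 (the new accept is not ε-reachable since no branch accepts ε)
  (c | (c·a·c·b)*)·(b | a·b) : |closure| = 6 + (3−1) = 8 (closure spills across the concat boundary because the left factor accepts ε)

8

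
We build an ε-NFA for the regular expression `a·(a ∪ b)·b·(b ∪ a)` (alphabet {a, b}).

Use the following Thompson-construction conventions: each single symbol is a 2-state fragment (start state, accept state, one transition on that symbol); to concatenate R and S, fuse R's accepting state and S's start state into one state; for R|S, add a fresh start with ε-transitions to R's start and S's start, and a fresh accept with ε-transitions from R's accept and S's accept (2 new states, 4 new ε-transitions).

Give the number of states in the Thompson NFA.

By structural recursion:
Each of the 6 symbol leaves contributes a 2-state fragment.
  a ∪ b → 6 states
  b ∪ a → 6 states
  a·(a ∪ b)·b·(b ∪ a) → 13 states

13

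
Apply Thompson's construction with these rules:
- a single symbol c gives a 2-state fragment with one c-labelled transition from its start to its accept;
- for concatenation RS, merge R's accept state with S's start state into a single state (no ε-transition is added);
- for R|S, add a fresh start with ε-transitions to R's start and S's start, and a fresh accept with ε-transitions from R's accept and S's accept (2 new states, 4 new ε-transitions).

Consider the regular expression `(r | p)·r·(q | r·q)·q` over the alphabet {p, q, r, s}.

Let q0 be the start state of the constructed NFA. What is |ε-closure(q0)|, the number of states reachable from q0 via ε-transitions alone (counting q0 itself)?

Compute the ε-closure size of each fragment's start state recursively; a symbol fragment's start has no outgoing ε-edge, so its closure is just itself (size 1).
  r | p — new start ε-reaches every alternative's start; none of them accept ε, so the new accept is not reached: |ε-closure| = 1 + 1 + 1 = 3
  r·q — |ε-closure| equals the left operand's closure size = 1 (its accept is not ε-reachable, so the closure stops there)
  q | r·q — new start ε-reaches every alternative's start; none of them accept ε, so the new accept is not reached: |ε-closure| = 1 + 1 + 1 = 3
  (r | p)·r·(q | r·q)·q — |ε-closure| equals the left operand's closure size = 3 (its accept is not ε-reachable, so the closure stops there)

3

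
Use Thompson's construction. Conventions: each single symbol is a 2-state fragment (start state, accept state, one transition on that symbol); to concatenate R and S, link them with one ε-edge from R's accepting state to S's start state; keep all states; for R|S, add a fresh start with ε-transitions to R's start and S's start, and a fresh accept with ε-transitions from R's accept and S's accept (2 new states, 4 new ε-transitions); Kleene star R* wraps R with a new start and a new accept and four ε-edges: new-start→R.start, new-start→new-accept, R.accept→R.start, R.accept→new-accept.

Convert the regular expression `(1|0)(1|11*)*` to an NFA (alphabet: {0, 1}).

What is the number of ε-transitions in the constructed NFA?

18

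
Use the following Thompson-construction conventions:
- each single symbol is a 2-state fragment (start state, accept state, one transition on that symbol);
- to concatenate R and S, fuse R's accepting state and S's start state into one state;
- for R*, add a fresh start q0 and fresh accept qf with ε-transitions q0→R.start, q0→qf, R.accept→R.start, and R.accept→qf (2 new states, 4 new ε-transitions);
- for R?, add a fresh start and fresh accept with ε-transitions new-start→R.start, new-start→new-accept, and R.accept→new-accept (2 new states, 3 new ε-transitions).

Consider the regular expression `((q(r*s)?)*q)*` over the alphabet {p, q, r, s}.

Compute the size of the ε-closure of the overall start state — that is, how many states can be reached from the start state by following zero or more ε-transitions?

5

Work bottom-up. For each fragment F, track |ε-closure(F.start)| and whether F's accept lies in that closure (i.e. whether F accepts ε). A single-symbol fragment has closure size 1 and does not accept ε.
  r* → the star's fresh start ε-reaches both the body's start and the fresh accept: C = 2 + 1 = 3
  r*s → C = 3 + (1−1) = 3 (closure spills across the concat boundary because the left factor accepts ε)
  (r*s)? → new start has ε-edges to the inner start and to the new accept, so C = 2 + 3 = 5
  q(r*s)? → C equals the left operand's closure size = 1 (its accept is not ε-reachable, so the closure stops there)
  (q(r*s)?)* → the star's fresh start ε-reaches both the body's start and the fresh accept: C = 2 + 1 = 3
  (q(r*s)?)*q → C = 3 + (1−1) = 3 (closure spills across the concat boundary because the left factor accepts ε)
  ((q(r*s)?)*q)* → new start has ε-edges to the inner start and to the new accept, so C = 2 + 3 = 5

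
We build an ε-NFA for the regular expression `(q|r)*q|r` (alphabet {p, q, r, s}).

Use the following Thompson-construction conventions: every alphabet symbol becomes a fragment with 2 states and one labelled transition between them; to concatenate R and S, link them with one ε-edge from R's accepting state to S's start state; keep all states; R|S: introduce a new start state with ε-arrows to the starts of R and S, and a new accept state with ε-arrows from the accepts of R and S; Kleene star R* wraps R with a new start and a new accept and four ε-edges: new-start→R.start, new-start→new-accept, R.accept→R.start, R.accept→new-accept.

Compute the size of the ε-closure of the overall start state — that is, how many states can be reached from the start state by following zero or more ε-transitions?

Let C(F) = |ε-closure(F.start)| within fragment F, and note whether F accepts ε. Symbol fragments have C = 1 and do not accept ε. Then:
  q|r → new start ε-reaches every alternative's start; none of them accept ε, so the new accept is not reached: |closure| = 1 + 1 + 1 = 3
  (q|r)* → new start has ε-edges to the inner start and to the new accept, so |closure| = 2 + 3 = 5
  (q|r)*q → the left operand accepts ε, so the closure extends into the next operand (via the concat ε-link); |closure| = 5 + 1 = 6
  (q|r)*q|r → |closure| = 1 + 6 + 1 = 8 (the new accept is not ε-reachable since no branch accepts ε)

8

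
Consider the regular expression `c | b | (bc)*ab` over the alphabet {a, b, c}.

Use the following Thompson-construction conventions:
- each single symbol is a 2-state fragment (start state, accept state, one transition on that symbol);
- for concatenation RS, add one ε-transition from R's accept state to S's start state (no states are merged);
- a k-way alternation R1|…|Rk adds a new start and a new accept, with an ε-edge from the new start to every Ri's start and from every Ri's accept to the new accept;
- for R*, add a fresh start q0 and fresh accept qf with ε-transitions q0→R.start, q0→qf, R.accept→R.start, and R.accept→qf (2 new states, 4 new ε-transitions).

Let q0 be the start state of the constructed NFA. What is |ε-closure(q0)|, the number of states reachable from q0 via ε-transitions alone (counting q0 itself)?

7

Compute the ε-closure size of each fragment's start state recursively; a symbol fragment's start has no outgoing ε-edge, so its closure is just itself (size 1).
  bc : same as the first factor's closure: |closure| = 1
  (bc)* : |closure| = 1 (new start) + 1 (body) + 1 (new accept) = 3
  (bc)*ab : the left operand accepts ε, so the closure extends into the next operand (via the concat ε-link); |closure| = 3 + 1 = 4
  c | b | (bc)*ab : |closure| = 1 + 1 + 1 + 4 = 7 (the new accept is not ε-reachable since no branch accepts ε)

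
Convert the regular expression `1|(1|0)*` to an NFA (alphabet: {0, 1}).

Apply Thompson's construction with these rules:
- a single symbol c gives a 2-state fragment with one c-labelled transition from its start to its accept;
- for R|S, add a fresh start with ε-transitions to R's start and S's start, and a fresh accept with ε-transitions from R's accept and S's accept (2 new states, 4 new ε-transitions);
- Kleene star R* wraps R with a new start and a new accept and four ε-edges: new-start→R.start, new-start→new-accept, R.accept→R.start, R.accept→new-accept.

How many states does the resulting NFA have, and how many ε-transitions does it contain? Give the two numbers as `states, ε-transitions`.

12, 12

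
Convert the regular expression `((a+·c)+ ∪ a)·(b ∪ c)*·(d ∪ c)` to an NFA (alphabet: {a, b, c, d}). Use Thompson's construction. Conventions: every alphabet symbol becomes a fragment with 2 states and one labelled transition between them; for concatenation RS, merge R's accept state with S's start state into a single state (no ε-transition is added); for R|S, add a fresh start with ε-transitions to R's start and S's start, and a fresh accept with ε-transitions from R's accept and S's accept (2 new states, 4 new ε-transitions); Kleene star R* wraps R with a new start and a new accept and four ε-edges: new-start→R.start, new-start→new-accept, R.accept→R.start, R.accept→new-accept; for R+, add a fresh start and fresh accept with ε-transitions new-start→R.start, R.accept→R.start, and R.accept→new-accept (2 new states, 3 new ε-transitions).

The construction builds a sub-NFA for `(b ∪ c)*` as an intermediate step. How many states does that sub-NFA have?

Fragment for `(b ∪ c)*`:
Each of the 2 symbol leaves contributes a 2-state fragment.
  b ∪ c — 6 states
  (b ∪ c)* — 8 states

8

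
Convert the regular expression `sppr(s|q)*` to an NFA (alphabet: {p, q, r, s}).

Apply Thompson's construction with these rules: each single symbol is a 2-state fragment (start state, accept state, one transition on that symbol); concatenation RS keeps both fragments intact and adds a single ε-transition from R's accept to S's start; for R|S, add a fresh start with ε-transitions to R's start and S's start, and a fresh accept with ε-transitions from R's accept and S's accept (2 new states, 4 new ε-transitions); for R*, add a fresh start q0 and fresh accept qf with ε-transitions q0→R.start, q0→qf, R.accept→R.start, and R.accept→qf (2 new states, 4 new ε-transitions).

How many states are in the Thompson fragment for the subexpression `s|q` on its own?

6

Fragment for `s|q`:
Each of the 2 symbol leaves contributes a 2-state fragment.
  s|q : 6 states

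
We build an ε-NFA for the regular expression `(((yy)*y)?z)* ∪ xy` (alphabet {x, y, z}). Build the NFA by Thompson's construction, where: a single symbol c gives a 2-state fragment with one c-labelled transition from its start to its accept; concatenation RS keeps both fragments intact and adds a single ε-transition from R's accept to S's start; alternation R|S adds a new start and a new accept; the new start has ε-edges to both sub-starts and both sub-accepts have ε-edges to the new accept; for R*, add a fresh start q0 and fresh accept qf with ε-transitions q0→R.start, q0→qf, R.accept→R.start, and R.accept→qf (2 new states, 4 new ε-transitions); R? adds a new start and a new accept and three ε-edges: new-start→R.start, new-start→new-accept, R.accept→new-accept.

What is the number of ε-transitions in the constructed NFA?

19

Per subexpression:
Each of the 6 symbol leaves contributes 0 ε-transitions.
  yy : 1 ε-transition
  (yy)* : 5 ε-transitions
  (yy)*y : 6 ε-transitions
  ((yy)*y)? : 9 ε-transitions
  ((yy)*y)?z : 10 ε-transitions
  (((yy)*y)?z)* : 14 ε-transitions
  xy : 1 ε-transition
  (((yy)*y)?z)* ∪ xy : 19 ε-transitions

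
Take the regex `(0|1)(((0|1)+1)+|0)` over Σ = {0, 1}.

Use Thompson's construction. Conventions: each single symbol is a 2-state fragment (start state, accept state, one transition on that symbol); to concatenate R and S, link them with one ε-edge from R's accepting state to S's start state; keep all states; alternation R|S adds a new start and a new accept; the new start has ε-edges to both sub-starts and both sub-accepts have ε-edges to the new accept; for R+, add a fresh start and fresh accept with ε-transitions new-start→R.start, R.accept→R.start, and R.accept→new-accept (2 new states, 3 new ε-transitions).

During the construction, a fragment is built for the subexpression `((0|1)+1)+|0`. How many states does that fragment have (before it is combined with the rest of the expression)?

Fragment for `((0|1)+1)+|0`:
Each of the 4 symbol leaves contributes a 2-state fragment.
  0|1 — 6 states
  (0|1)+ — 8 states
  (0|1)+1 — 10 states
  ((0|1)+1)+ — 12 states
  ((0|1)+1)+|0 — 16 states

16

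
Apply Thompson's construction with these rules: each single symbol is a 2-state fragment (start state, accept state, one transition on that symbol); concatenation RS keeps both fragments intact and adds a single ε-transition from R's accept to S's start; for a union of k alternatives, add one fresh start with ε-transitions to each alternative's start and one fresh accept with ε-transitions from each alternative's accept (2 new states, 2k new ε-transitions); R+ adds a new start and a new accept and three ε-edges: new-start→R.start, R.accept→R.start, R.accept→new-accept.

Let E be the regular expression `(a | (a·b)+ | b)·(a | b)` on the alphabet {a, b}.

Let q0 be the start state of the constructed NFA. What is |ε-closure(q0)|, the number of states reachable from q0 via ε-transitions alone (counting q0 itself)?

5

Let C(F) = |ε-closure(F.start)| within fragment F, and note whether F accepts ε. Symbol fragments have C = 1 and do not accept ε. Then:
  a·b → |closure| equals the left operand's closure size = 1 (its accept is not ε-reachable, so the closure stops there)
  (a·b)+ → new start ε-reaches only the body's start; the new accept needs a symbol first: |closure| = 1 + 1 = 2
  a | (a·b)+ | b → |closure| = 1 + 1 + 2 + 1 = 5 (the new accept is not ε-reachable since no branch accepts ε)
  a | b → |closure| = 1 + 1 + 1 = 3 (the new accept is not ε-reachable since no branch accepts ε)
  (a | (a·b)+ | b)·(a | b) → same as the first factor's closure: |closure| = 5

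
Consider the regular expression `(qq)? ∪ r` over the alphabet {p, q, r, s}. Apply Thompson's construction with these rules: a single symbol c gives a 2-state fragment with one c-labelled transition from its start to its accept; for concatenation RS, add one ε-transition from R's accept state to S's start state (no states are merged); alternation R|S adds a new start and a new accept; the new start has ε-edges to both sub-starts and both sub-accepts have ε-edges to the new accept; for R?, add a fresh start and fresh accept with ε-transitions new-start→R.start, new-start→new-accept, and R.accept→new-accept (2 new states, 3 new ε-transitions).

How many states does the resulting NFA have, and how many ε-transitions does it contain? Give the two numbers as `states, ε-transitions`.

Bottom-up over the parse tree:
Each of the 3 symbol leaves contributes 2 states and 0 ε-transitions.
  qq = 4 states, 1 ε-transition
  (qq)? = 6 states, 4 ε-transitions
  (qq)? ∪ r = 10 states, 8 ε-transitions

10, 8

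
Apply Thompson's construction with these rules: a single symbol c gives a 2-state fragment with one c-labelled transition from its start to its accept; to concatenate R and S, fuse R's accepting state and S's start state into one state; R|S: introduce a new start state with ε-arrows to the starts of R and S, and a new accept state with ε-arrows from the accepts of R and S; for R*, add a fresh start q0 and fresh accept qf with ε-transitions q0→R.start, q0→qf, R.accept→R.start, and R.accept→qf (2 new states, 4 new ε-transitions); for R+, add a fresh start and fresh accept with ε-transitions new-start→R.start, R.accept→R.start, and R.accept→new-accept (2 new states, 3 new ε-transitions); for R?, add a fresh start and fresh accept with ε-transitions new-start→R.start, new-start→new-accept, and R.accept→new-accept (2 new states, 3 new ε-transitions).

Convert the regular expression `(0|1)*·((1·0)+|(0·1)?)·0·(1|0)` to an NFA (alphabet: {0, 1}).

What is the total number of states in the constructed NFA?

25

Building bottom-up:
Each of the 9 symbol leaves contributes a 2-state fragment.
  0|1 → 6 states
  (0|1)* → 8 states
  1·0 → 3 states
  (1·0)+ → 5 states
  0·1 → 3 states
  (0·1)? → 5 states
  (1·0)+|(0·1)? → 12 states
  1|0 → 6 states
  (0|1)*·((1·0)+|(0·1)?)·0·(1|0) → 25 states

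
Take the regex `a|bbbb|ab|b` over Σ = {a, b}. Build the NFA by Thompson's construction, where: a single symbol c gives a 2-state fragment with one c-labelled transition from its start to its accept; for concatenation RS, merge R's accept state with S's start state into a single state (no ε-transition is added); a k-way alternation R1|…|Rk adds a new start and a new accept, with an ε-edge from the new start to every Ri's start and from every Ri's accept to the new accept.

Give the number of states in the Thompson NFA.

14

Building bottom-up:
Each of the 8 symbol leaves contributes a 2-state fragment.
  bbbb : 5 states
  ab : 3 states
  a|bbbb|ab|b : 14 states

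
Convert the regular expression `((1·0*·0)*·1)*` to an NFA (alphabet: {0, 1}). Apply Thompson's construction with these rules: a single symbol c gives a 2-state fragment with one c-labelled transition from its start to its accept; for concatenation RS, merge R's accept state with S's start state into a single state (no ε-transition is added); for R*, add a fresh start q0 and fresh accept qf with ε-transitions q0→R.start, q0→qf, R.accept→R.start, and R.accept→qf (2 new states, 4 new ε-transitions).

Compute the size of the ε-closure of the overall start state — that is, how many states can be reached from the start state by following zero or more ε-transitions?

Let C(F) = |ε-closure(F.start)| within fragment F, and note whether F accepts ε. Symbol fragments have C = 1 and do not accept ε. Then:
  0* — new start has ε-edges to the inner start and to the new accept, so |closure| = 2 + 1 = 3
  1·0*·0 — same as the first factor's closure: |closure| = 1
  (1·0*·0)* — new start has ε-edges to the inner start and to the new accept, so |closure| = 2 + 1 = 3
  (1·0*·0)*·1 — the left operand accepts ε, so the closure extends into the next operand (the shared merged state is already counted); |closure| = 3 + (1−1) = 3
  ((1·0*·0)*·1)* — |closure| = 1 (new start) + 3 (body) + 1 (new accept) = 5

5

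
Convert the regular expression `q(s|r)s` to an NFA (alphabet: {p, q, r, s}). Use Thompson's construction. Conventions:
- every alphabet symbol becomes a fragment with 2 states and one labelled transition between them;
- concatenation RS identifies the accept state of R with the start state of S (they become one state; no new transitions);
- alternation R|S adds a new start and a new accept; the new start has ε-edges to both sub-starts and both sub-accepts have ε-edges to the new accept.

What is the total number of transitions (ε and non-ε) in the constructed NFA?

Recursing over subexpressions:
Each of the 4 symbol leaves contributes 1 transition (1 symbol, 0 ε).
  s|r — 6 transitions (2 symbol, 4 ε)
  q(s|r)s — 8 transitions (4 symbol, 4 ε)

8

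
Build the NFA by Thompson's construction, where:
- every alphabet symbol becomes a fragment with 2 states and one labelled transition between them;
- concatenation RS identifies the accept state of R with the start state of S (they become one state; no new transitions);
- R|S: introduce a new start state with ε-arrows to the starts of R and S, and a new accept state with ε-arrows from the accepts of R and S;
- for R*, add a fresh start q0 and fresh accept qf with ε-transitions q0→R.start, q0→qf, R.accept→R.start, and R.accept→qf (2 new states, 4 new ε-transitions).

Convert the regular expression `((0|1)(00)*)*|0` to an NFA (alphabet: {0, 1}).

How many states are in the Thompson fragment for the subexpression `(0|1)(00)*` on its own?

10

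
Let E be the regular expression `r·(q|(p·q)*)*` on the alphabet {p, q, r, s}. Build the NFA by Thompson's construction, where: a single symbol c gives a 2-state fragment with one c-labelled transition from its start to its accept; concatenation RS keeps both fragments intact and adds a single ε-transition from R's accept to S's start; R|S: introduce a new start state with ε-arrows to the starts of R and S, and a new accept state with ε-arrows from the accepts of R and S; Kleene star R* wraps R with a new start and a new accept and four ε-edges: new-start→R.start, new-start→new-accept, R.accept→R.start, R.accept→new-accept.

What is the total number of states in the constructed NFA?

14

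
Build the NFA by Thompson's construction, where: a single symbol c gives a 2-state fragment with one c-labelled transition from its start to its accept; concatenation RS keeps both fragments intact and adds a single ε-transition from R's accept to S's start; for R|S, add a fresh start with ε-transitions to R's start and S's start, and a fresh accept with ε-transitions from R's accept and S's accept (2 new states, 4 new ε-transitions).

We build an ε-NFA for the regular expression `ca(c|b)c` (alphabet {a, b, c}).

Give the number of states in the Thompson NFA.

By structural recursion:
Each of the 5 symbol leaves contributes a 2-state fragment.
  c|b : 6 states
  ca(c|b)c : 12 states

12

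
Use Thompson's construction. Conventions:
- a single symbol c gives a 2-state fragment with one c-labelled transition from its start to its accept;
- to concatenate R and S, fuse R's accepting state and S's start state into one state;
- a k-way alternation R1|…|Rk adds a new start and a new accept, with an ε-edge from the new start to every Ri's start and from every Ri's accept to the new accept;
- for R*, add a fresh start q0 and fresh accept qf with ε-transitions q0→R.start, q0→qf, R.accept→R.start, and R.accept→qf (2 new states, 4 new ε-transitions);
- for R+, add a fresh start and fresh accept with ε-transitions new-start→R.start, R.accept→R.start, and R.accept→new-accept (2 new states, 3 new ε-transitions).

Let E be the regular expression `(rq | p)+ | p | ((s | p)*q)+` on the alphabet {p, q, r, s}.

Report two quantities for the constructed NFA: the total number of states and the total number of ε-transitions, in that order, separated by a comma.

24, 24

Bottom-up over the parse tree:
Each of the 7 symbol leaves contributes 2 states and 0 ε-transitions.
  rq : 3 states, 0 ε-transitions
  rq | p : 7 states, 4 ε-transitions
  (rq | p)+ : 9 states, 7 ε-transitions
  s | p : 6 states, 4 ε-transitions
  (s | p)* : 8 states, 8 ε-transitions
  (s | p)*q : 9 states, 8 ε-transitions
  ((s | p)*q)+ : 11 states, 11 ε-transitions
  (rq | p)+ | p | ((s | p)*q)+ : 24 states, 24 ε-transitions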